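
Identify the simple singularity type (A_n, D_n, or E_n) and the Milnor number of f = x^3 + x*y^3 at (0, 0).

The Hessian of f at 0 has rank 0. Corank 2; j^3 = x^3 is a perfect cube, so E-series; the 4-jet and mu = 7 give E_7.

Type E7, Milnor number mu = 7.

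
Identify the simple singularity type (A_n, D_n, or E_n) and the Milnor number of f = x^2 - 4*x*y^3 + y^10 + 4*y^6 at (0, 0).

The Hessian of f at 0 has rank 1. Corank 1: A-series; mu = 9 gives A_9.

Type A9, Milnor number mu = 9.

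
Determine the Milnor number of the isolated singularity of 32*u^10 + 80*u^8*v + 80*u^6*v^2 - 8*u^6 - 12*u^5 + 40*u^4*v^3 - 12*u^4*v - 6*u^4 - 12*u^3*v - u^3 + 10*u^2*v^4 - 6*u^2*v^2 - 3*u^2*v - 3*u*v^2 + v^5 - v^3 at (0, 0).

8

The Hessian of f at 0 is [[0, 0], [0, 0]] with rank 0, so corank 2. A Groebner basis of the Jacobian ideal J(f) in C{u,v} is {u^2/16 + u*v^3 + u*v^2/4 + u*v/8 + v^3/4 + v^2/16, v^4, u^3 + 3*u^2/4 + 3*u*v/2 + v^3 + 3*v^2/4, u^2*v - u^2/4 + u*v^2 - u*v/2 - v^2/4}; counting standard monomials gives mu = 8. Corank 2; j^3 = -(u + v)^3 is a perfect cube, so E-series; the 5-jet and mu = 8 give E_8.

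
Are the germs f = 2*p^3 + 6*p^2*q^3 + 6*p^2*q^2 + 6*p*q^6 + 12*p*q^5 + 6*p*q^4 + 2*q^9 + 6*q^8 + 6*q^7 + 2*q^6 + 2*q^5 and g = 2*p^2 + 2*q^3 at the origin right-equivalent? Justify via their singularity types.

The Hessian of f at 0 has rank 0. Corank 2; j^3 = 2*p^3 is a perfect cube, so E-series; the 5-jet and mu = 8 give E_8. The Hessian of g at 0 has rank 1. Corank 1: A-series; mu = 2 gives A_2. f is E_8 but g is A_2, hence not right-equivalent.

No.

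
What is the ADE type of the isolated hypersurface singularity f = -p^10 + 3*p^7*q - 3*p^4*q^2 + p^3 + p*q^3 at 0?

E_{7}

The Hessian of f at 0 is [[0, 0], [0, 0]] with rank 0, so corank 2. A Groebner basis of the Jacobian ideal J(f) in C{p,q} is {p^3, p*q^2, 3*p^2 + q^3}; counting standard monomials gives mu = 7. Corank 2; j^3 = p^3 is a perfect cube, so E-series; the 4-jet and mu = 7 give E_7.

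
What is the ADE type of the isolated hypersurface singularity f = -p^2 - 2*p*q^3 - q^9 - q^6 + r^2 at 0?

A8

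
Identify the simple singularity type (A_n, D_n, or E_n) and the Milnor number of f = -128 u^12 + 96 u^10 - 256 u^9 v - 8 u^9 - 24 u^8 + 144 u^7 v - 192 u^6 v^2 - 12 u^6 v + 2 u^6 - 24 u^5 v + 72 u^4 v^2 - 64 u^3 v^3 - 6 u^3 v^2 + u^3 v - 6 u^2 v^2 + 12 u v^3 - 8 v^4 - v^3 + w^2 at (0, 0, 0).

Type E_{7}, Milnor number mu = 7.

The Hessian of f at 0 is [[0, 0, 0], [0, 0, 0], [0, 0, 2]] with rank 1, so corank 2. A Groebner basis of the Jacobian ideal J(f) in C{u,v,w} is {u^3 - 12*u*v^2 - 3*v^2, u^2*v - 4*u*v^2, v^3, w}; counting standard monomials gives mu = 7. Corank 2; j^3 = -v^3 is a perfect cube, so E-series; the 4-jet and mu = 7 give E_7.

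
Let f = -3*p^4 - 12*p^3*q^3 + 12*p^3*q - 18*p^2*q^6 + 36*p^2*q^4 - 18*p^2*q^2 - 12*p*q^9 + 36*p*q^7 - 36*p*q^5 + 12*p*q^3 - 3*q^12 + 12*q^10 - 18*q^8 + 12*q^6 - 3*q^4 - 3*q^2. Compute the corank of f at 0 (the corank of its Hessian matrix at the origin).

The Hessian at 0 is [[0, 0], [0, -6]] of rank 1; hence corank 1.

1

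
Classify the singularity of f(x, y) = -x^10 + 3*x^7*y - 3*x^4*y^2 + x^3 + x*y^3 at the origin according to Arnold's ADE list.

E7

The Hessian of f at 0 has rank 0. Corank 2; j^3 = x^3 is a perfect cube, so E-series; the 4-jet and mu = 7 give E_7.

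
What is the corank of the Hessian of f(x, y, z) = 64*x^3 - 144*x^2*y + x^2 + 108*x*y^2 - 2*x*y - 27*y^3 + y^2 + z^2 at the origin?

The Hessian at 0 is [[2, -2, 0], [-2, 2, 0], [0, 0, 2]] of rank 2; hence corank 1.

1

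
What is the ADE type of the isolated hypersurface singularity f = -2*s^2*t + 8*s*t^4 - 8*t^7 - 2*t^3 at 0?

The Hessian of f at 0 is [[0, 0], [0, 0]] with rank 0, so corank 2. A Groebner basis of the Jacobian ideal J(f) in C{s,t} is {t^3, s^2 + 3*t^2, s*t}; counting standard monomials gives mu = 4. Corank 2; j^3 = -2*t*(s^2 + t^2) splits into three distinct lines over C (the quadratic factor has nonzero discriminant), so D_4.

D_{4}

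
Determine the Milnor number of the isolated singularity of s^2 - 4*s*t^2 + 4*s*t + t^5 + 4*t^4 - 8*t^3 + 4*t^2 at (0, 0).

4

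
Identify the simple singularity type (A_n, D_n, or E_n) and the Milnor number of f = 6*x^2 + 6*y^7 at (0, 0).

The Hessian of f at 0 is [[12, 0], [0, 0]] with rank 1, so corank 1. A Groebner basis of the Jacobian ideal J(f) in C{x,y} is {y^6, x}; counting standard monomials gives mu = 6. Corank 1: A-series; mu = 6 gives A_6.

Type A_{6}, Milnor number mu = 6.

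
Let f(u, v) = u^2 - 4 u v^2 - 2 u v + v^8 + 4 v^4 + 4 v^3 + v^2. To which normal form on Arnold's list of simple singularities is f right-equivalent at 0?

A_7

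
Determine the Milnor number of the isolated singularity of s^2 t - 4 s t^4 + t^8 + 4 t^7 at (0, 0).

The Hessian of f at 0 is [[0, 0], [0, 0]] with rank 0, so corank 2. A Groebner basis of the Jacobian ideal J(f) in C{s,t} is {s^2*t^2, -s^2*t - s^2/2 + s*t^3, -s*t/2 + t^4, s^3}; counting standard monomials gives mu = 9. Corank 2; j^3 = s^2*t has shape L^2 M (L != M), so D-series; mu = 9 gives D_9.

9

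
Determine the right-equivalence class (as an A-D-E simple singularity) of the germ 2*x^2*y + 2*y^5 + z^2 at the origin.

D_6

The Hessian of f at 0 has rank 1. Corank 2; j^3 = 2*x^2*y has shape L^2 M (L != M), so D-series; mu = 6 gives D_6.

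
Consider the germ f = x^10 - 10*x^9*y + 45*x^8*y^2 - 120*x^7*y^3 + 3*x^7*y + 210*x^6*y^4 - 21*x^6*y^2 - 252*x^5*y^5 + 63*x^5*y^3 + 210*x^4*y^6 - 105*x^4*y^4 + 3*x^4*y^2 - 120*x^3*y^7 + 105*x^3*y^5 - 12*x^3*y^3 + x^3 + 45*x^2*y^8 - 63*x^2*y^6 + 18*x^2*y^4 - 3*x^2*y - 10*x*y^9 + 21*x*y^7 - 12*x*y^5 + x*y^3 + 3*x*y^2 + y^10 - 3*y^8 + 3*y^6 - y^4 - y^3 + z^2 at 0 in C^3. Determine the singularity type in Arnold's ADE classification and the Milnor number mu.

The Hessian of f at 0 is [[0, 0, 0], [0, 0, 0], [0, 0, 2]] with rank 1, so corank 2. A Groebner basis of the Jacobian ideal J(f) in C{x,y,z} is {x^3 - 3*x^2*y - 6*x^2 + 12*x*y - 6*y^2, 3*x^2 + x*y^2 - 6*x*y + 3*y^2, 3*x^2 - 6*x*y + y^3 + 3*y^2, z}; counting standard monomials gives mu = 7. Corank 2; j^3 = (x - y)^3 is a perfect cube, so E-series; the 4-jet and mu = 7 give E_7.

Type E7, Milnor number mu = 7.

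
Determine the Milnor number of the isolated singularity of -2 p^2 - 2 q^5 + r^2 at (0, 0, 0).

4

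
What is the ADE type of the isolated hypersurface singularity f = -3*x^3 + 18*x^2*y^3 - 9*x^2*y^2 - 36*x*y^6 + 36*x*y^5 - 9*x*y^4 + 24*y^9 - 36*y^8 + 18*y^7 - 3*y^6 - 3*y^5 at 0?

The Hessian of f at 0 is [[0, 0], [0, 0]] with rank 0, so corank 2. A Groebner basis of the Jacobian ideal J(f) in C{x,y} is {-x^2/4 + x*y^3 - x*y^2/2, y^4, x^3, x^2*y + x^2/2 + x*y^2}; counting standard monomials gives mu = 8. Corank 2; j^3 = -3*x^3 is a perfect cube, so E-series; the 5-jet and mu = 8 give E_8.

E_{8}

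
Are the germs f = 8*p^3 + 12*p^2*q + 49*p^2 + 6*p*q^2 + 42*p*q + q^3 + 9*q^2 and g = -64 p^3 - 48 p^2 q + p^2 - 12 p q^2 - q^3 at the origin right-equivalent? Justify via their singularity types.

The Hessian of f at 0 is [[98, 42], [42, 18]] with rank 1, so corank 1. A Groebner basis of the Jacobian ideal J(f) in C{p,q} is {q^2, p + 3*q/7}; counting standard monomials gives mu = 2. Corank 1: A-series; mu = 2 gives A_2. The Hessian of g at 0 is [[2, 0], [0, 0]] with rank 1, so corank 1. A Groebner basis of the Jacobian ideal J(g) in C{p,q} is {q^2, p}; counting standard monomials gives mu = 2. Corank 1: A-series; mu = 2 gives A_2. Both have type A_2, hence right-equivalent.

Yes.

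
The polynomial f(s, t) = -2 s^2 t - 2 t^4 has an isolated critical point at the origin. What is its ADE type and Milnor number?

Type D_5, Milnor number mu = 5.

The Hessian of f at 0 is [[0, 0], [0, 0]] with rank 0, so corank 2. A Groebner basis of the Jacobian ideal J(f) in C{s,t} is {s^3, s^2/4 + t^3, s*t}; counting standard monomials gives mu = 5. Corank 2; j^3 = -2*s^2*t has shape L^2 M (L != M), so D-series; mu = 5 gives D_5.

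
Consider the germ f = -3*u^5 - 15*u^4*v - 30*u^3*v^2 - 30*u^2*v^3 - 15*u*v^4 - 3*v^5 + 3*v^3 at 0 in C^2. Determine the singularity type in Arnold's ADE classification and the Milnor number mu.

Type E_8, Milnor number mu = 8.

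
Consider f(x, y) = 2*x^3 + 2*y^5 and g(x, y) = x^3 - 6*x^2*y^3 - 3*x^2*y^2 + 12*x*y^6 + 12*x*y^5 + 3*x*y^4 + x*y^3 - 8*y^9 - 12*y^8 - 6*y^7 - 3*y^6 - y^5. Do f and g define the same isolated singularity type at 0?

No.

The Hessian of f at 0 has rank 0. Corank 2; j^3 = 2*x^3 is a perfect cube, so E-series; the 5-jet and mu = 8 give E_8. The Hessian of g at 0 has rank 0. Corank 2; j^3 = x^3 is a perfect cube, so E-series; the 4-jet and mu = 7 give E_7. f is E_8 but g is E_7, hence not right-equivalent.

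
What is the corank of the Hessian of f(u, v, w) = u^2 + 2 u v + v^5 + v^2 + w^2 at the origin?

Hessian at 0 has rank 2.

1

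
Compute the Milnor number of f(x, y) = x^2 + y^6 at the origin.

5

The Hessian of f at 0 has rank 1. Corank 1: A-series; mu = 5 gives A_5.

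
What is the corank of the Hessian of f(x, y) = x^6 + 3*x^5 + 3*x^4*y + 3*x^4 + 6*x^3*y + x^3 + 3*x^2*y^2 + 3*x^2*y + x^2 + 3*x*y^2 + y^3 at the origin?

1

Hessian at 0 has rank 1.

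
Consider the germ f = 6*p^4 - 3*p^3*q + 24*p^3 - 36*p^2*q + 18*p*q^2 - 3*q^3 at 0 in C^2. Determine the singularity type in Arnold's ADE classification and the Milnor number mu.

The Hessian of f at 0 has rank 0. Corank 2; j^3 = 3*(2*p - q)^3 is a perfect cube, so E-series; the 4-jet and mu = 7 give E_7.

Type E_7, Milnor number mu = 7.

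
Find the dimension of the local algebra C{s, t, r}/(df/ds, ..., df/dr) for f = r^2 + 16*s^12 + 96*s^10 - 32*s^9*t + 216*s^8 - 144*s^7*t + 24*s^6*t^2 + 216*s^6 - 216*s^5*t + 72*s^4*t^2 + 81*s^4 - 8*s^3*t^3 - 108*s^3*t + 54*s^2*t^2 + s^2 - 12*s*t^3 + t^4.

3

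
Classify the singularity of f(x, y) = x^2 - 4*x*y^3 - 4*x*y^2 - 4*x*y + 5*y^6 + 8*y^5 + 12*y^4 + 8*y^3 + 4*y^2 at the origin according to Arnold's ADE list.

The Hessian of f at 0 is [[2, -4], [-4, 8]] with rank 1, so corank 1. A Groebner basis of the Jacobian ideal J(f) in C{x,y} is {x*y^2 - x*y + 2*y^2, -x/2 + y^3 + y^2 + y, x^2 - 6*x*y + 2*x + 4*y^2 - 4*y}; counting standard monomials gives mu = 5. Corank 1: A-series; mu = 5 gives A_5.

A_{5}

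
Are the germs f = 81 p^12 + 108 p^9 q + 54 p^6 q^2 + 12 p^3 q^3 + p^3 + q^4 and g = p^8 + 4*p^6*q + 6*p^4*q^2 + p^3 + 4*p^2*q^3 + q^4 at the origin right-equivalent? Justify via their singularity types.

The Hessian of f at 0 is [[0, 0], [0, 0]] with rank 0, so corank 2. A Groebner basis of the Jacobian ideal J(f) in C{p,q} is {q^3, p^2}; counting standard monomials gives mu = 6. Corank 2; j^3 = p^3 is a perfect cube, so E-series; the 4-jet and mu = 6 give E_6. The Hessian of g at 0 is [[0, 0], [0, 0]] with rank 0, so corank 2. A Groebner basis of the Jacobian ideal J(g) in C{p,q} is {q^3, p^2}; counting standard monomials gives mu = 6. Corank 2; j^3 = p^3 is a perfect cube, so E-series; the 4-jet and mu = 6 give E_6. Both have type E_6, hence right-equivalent.

Yes.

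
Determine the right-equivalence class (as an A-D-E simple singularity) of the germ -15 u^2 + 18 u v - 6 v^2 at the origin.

A_{1}

The Hessian of f at 0 is [[-30, 18], [18, -12]] with rank 2, so corank 0. A Groebner basis of the Jacobian ideal J(f) in C{u,v} is {u, v}; counting standard monomials gives mu = 1. Corank 0: nondegenerate Morse point, so A_1.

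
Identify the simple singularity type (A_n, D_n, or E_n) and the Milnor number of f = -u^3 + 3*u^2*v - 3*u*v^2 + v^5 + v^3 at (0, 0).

Type E8, Milnor number mu = 8.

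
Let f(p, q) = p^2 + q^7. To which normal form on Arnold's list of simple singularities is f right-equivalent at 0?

A6

The Hessian of f at 0 has rank 1. Corank 1: A-series; mu = 6 gives A_6.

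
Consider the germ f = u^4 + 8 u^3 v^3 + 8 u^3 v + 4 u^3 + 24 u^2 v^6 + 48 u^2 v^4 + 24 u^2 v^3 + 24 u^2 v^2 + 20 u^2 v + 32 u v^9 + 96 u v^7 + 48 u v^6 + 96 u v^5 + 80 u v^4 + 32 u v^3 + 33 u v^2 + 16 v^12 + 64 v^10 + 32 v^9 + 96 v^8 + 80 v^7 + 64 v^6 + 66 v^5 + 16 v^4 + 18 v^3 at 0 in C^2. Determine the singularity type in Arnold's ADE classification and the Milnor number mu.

Type D_5, Milnor number mu = 5.

The Hessian of f at 0 has rank 0. Corank 2; j^3 = (u + 2*v)*(2*u + 3*v)^2 has shape L^2 M (L != M), so D-series; mu = 5 gives D_5.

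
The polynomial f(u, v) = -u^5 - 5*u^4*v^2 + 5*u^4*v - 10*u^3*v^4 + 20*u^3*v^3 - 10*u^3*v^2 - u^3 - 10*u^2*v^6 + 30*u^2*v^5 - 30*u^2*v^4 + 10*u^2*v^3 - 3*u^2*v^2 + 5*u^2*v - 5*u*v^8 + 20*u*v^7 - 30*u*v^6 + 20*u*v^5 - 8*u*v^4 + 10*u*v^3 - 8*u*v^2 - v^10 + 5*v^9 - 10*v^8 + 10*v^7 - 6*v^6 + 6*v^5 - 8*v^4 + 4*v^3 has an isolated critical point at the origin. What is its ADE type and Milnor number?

The Hessian of f at 0 is [[0, 0], [0, 0]] with rank 0, so corank 2. A Groebner basis of the Jacobian ideal J(f) in C{u,v} is {u^3 + 7*u^2 - 20*u*v + 12*v^2, u^2*v + 4*u^2 - 12*u*v + 8*v^2, 9*u^2/4 + u*v^2 - 7*u*v + 5*v^2, 5*u^2/4 - 4*u*v + v^3 + 3*v^2}; counting standard monomials gives mu = 6. Corank 2; j^3 = -(u - 2*v)^2*(u - v) has shape L^2 M (L != M), so D-series; mu = 6 gives D_6.

Type D6, Milnor number mu = 6.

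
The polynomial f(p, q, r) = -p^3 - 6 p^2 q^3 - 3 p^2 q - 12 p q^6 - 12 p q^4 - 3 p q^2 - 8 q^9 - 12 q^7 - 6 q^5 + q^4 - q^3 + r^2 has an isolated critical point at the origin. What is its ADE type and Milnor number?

The Hessian of f at 0 is [[0, 0, 0], [0, 0, 0], [0, 0, 2]] with rank 1, so corank 2. A Groebner basis of the Jacobian ideal J(f) in C{p,q,r} is {q^3, p^2 + 2*p*q + q^2, r}; counting standard monomials gives mu = 6. Corank 2; j^3 = -(p + q)^3 is a perfect cube, so E-series; the 4-jet and mu = 6 give E_6.

Type E_6, Milnor number mu = 6.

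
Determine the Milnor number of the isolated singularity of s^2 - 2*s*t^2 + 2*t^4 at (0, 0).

3

The Hessian of f at 0 is [[2, 0], [0, 0]] with rank 1, so corank 1. A Groebner basis of the Jacobian ideal J(f) in C{s,t} is {s^2, s*t, -s + t^2}; counting standard monomials gives mu = 3. Corank 1: A-series; mu = 3 gives A_3.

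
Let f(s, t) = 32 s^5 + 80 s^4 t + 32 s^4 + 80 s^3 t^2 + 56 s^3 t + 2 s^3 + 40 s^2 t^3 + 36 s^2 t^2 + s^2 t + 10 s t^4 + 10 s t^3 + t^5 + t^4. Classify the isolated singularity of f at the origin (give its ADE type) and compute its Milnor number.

Type D_5, Milnor number mu = 5.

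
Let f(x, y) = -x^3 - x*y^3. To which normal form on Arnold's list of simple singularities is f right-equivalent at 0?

The Hessian of f at 0 is [[0, 0], [0, 0]] with rank 0, so corank 2. A Groebner basis of the Jacobian ideal J(f) in C{x,y} is {x^3, x*y^2, 3*x^2 + y^3}; counting standard monomials gives mu = 7. Corank 2; j^3 = -x^3 is a perfect cube, so E-series; the 4-jet and mu = 7 give E_7.

E_{7}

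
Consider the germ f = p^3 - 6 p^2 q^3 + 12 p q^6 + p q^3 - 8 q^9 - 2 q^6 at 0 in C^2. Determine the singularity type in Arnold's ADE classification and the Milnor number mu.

Type E_7, Milnor number mu = 7.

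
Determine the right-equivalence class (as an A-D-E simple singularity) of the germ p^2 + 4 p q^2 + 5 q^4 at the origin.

A_3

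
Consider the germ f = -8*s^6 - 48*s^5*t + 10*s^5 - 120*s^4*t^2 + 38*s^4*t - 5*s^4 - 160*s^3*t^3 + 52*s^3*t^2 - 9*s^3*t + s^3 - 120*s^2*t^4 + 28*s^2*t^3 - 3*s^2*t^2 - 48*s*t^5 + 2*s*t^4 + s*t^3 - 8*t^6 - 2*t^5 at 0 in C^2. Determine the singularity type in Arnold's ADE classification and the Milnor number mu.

Type E7, Milnor number mu = 7.

The Hessian of f at 0 is [[0, 0], [0, 0]] with rank 0, so corank 2. A Groebner basis of the Jacobian ideal J(f) in C{s,t} is {-3*s^2/5 + t^4 - t^3/5, s^3, s^2*t + s^2/5 + t^3/15, -8*s^2/5 + s*t^2 - 8*t^3/15}; counting standard monomials gives mu = 7. Corank 2; j^3 = s^3 is a perfect cube, so E-series; the 4-jet and mu = 7 give E_7.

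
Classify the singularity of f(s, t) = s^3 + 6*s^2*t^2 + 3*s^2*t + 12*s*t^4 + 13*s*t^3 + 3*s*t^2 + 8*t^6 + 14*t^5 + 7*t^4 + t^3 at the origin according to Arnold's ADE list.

The Hessian of f at 0 is [[0, 0], [0, 0]] with rank 0, so corank 2. A Groebner basis of the Jacobian ideal J(f) in C{s,t} is {-s^2/4 - s*t/2 + t^4 - t^3/12 - t^2/4, s^3 + 5*s^2/4 + 5*s*t/2 + 17*t^3/12 + 5*t^2/4, s^2*t - 11*s^2/12 - 11*s*t/6 - 47*t^3/36 - 11*t^2/12, s^2/2 + s*t^2 + s*t + 7*t^3/6 + t^2/2}; counting standard monomials gives mu = 7. Corank 2; j^3 = (s + t)^3 is a perfect cube, so E-series; the 4-jet and mu = 7 give E_7.

E7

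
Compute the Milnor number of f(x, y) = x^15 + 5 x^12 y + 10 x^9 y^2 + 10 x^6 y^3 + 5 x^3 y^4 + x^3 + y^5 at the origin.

8

The Hessian of f at 0 has rank 0. Corank 2; j^3 = x^3 is a perfect cube, so E-series; the 5-jet and mu = 8 give E_8.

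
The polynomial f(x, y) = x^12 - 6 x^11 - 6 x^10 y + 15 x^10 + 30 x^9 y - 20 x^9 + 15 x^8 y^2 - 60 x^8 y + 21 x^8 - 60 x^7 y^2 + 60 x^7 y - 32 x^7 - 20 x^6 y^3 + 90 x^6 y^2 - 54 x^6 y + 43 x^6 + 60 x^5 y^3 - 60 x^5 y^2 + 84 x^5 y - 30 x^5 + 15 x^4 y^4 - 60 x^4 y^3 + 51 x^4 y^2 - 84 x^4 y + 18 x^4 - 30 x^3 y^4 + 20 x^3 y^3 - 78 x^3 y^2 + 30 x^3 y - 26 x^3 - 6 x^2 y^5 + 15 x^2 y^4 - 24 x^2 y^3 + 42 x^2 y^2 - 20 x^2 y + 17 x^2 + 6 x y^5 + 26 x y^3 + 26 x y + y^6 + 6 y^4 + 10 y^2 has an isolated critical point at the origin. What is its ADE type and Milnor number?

Type A_{1}, Milnor number mu = 1.

The Hessian of f at 0 is [[34, 26], [26, 20]] with rank 2, so corank 0. A Groebner basis of the Jacobian ideal J(f) in C{x,y} is {x, y}; counting standard monomials gives mu = 1. Corank 0: nondegenerate Morse point, so A_1.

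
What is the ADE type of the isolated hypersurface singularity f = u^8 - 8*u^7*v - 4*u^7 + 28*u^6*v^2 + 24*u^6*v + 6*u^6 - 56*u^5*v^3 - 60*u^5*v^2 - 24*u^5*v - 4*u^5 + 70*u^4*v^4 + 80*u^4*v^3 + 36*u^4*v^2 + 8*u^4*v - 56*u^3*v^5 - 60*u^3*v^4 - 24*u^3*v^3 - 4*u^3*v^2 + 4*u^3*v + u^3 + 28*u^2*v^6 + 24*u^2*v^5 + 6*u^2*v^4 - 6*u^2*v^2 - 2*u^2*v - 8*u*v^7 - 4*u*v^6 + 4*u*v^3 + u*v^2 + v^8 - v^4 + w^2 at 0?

The Hessian of f at 0 is [[0, 0, 0], [0, 0, 0], [0, 0, 2]] with rank 1, so corank 2. A Groebner basis of the Jacobian ideal J(f) in C{u,v,w} is {u*v^2 - u*v/4 + v^2/4, -u*v/4 + v^3 + v^2/4, u^2 - u*v, w}; counting standard monomials gives mu = 5. Corank 2; j^3 = u*(u - v)^2 has shape L^2 M (L != M), so D-series; mu = 5 gives D_5.

D5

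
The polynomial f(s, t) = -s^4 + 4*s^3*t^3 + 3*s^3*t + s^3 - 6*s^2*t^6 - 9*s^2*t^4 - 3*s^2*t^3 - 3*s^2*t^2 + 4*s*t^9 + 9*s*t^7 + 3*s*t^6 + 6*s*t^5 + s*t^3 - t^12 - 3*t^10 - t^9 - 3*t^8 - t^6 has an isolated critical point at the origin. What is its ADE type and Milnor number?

The Hessian of f at 0 is [[0, 0], [0, 0]] with rank 0, so corank 2. A Groebner basis of the Jacobian ideal J(f) in C{s,t} is {3*s^2 + t^4 + t^3, s^3, s^2*t - s^2 - t^3/3, -2*s^2 + s*t^2 - 2*t^3/3}; counting standard monomials gives mu = 7. Corank 2; j^3 = s^3 is a perfect cube, so E-series; the 4-jet and mu = 7 give E_7.

Type E7, Milnor number mu = 7.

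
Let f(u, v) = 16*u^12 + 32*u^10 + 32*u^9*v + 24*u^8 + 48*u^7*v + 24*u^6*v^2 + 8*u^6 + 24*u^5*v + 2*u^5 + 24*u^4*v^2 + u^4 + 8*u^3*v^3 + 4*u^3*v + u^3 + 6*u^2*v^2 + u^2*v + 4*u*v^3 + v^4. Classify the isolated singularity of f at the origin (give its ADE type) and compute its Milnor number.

Type D_{5}, Milnor number mu = 5.

The Hessian of f at 0 has rank 0. Corank 2; j^3 = u^2*(u + v) has shape L^2 M (L != M), so D-series; mu = 5 gives D_5.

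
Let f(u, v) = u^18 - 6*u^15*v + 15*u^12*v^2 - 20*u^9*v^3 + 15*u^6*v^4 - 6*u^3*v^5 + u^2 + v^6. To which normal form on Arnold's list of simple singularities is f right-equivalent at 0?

A_5

The Hessian of f at 0 has rank 1. Corank 1: A-series; mu = 5 gives A_5.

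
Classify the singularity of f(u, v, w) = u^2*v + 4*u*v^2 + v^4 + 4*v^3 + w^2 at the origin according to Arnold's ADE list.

D_5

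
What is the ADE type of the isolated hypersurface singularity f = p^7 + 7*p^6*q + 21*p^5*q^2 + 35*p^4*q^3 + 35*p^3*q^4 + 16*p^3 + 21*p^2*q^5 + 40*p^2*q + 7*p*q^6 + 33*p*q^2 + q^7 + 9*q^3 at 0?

D_{8}

The Hessian of f at 0 has rank 0. Corank 2; j^3 = (p + q)*(4*p + 3*q)^2 has shape L^2 M (L != M), so D-series; mu = 8 gives D_8.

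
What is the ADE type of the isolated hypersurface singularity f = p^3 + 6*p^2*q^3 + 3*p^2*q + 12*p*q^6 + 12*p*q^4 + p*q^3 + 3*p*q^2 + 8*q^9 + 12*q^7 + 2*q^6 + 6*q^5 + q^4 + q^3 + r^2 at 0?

E7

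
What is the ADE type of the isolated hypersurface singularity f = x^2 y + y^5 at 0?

The Hessian of f at 0 has rank 0. Corank 2; j^3 = x^2*y has shape L^2 M (L != M), so D-series; mu = 6 gives D_6.

D_6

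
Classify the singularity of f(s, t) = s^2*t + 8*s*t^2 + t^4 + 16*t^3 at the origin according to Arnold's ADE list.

The Hessian of f at 0 is [[0, 0], [0, 0]] with rank 0, so corank 2. A Groebner basis of the Jacobian ideal J(f) in C{s,t} is {s^3 - 16*s^2 + 256*t^2, s^2/4 + t^3 - 4*t^2, s*t + 4*t^2}; counting standard monomials gives mu = 5. Corank 2; j^3 = t*(s + 4*t)^2 has shape L^2 M (L != M), so D-series; mu = 5 gives D_5.

D_{5}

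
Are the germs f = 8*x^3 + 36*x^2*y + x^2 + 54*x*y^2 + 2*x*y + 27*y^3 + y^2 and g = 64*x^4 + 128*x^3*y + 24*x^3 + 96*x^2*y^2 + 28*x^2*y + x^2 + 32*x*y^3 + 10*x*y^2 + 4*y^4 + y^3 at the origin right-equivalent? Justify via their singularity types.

The Hessian of f at 0 is [[2, 2], [2, 2]] with rank 1, so corank 1. A Groebner basis of the Jacobian ideal J(f) in C{x,y} is {y^2, x + y}; counting standard monomials gives mu = 2. Corank 1: A-series; mu = 2 gives A_2. The Hessian of g at 0 is [[2, 0], [0, 0]] with rank 1, so corank 1. A Groebner basis of the Jacobian ideal J(g) in C{x,y} is {y^2, x}; counting standard monomials gives mu = 2. Corank 1: A-series; mu = 2 gives A_2. Both have type A_2, hence right-equivalent.

Yes.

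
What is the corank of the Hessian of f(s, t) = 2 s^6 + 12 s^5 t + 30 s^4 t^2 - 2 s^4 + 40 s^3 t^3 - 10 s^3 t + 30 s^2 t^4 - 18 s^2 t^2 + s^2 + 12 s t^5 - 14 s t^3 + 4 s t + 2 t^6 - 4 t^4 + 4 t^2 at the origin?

1

Hessian at 0 has rank 1.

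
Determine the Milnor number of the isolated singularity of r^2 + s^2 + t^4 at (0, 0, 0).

3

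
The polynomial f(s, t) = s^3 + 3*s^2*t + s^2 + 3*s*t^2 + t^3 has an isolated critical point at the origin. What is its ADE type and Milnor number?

Type A2, Milnor number mu = 2.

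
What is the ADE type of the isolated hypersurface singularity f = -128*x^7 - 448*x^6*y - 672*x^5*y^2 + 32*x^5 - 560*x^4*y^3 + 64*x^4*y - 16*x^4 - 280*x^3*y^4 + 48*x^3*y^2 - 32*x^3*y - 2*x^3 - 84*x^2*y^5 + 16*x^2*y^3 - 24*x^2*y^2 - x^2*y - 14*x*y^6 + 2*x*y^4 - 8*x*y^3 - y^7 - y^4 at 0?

D_5

The Hessian of f at 0 has rank 0. Corank 2; j^3 = -x^2*(2*x + y) has shape L^2 M (L != M), so D-series; mu = 5 gives D_5.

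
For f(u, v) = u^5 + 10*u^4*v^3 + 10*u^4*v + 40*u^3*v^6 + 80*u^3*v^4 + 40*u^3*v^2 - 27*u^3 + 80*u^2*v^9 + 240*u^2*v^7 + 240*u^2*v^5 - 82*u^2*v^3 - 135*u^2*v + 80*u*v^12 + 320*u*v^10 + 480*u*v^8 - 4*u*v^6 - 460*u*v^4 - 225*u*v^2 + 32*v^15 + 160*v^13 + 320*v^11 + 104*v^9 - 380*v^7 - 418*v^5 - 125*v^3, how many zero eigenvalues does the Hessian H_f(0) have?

2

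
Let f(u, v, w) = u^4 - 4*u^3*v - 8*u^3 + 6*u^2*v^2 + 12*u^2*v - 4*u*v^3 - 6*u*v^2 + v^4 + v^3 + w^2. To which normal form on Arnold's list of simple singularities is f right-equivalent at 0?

The Hessian of f at 0 has rank 1. Corank 2; j^3 = -(2*u - v)^3 is a perfect cube, so E-series; the 4-jet and mu = 6 give E_6.

E_{6}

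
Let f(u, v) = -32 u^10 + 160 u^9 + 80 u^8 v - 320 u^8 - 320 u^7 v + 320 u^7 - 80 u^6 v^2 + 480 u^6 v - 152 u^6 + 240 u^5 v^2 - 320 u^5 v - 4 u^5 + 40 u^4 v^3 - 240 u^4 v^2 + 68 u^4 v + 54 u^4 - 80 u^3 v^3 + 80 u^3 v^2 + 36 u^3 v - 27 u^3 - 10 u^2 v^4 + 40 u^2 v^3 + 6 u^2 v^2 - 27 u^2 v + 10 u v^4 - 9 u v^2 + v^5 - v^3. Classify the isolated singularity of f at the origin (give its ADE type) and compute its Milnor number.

Type E_{8}, Milnor number mu = 8.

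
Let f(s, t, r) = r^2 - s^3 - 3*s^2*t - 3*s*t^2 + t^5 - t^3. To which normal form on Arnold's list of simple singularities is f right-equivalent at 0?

E8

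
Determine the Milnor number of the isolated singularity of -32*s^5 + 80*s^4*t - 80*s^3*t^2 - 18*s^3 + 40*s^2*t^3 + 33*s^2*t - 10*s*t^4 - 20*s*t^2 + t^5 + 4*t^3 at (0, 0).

6

The Hessian of f at 0 is [[0, 0], [0, 0]] with rank 0, so corank 2. A Groebner basis of the Jacobian ideal J(f) in C{s,t} is {-243*s*t/10 + t^4 + 81*t^2/5, s*t^2 - 2*t^3/3, s^2 - 7*s*t/6 + t^2/3}; counting standard monomials gives mu = 6. Corank 2; j^3 = -(2*s - t)*(3*s - 2*t)^2 has shape L^2 M (L != M), so D-series; mu = 6 gives D_6.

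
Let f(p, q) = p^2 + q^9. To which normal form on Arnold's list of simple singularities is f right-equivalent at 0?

A_8

The Hessian of f at 0 is [[2, 0], [0, 0]] with rank 1, so corank 1. A Groebner basis of the Jacobian ideal J(f) in C{p,q} is {q^8, p}; counting standard monomials gives mu = 8. Corank 1: A-series; mu = 8 gives A_8.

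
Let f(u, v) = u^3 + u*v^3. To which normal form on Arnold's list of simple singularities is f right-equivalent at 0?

E_{7}

The Hessian of f at 0 has rank 0. Corank 2; j^3 = u^3 is a perfect cube, so E-series; the 4-jet and mu = 7 give E_7.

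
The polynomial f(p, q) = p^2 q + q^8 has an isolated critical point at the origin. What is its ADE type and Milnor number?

Type D_9, Milnor number mu = 9.

The Hessian of f at 0 has rank 0. Corank 2; j^3 = p^2*q has shape L^2 M (L != M), so D-series; mu = 9 gives D_9.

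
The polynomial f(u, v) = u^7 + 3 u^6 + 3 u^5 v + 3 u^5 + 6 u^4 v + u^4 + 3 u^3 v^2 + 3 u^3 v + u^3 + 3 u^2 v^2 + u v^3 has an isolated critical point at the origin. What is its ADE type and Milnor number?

Type E_{7}, Milnor number mu = 7.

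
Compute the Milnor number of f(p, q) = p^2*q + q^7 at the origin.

8

The Hessian of f at 0 is [[0, 0], [0, 0]] with rank 0, so corank 2. A Groebner basis of the Jacobian ideal J(f) in C{p,q} is {p^2/7 + q^6, p^3, p*q}; counting standard monomials gives mu = 8. Corank 2; j^3 = p^2*q has shape L^2 M (L != M), so D-series; mu = 8 gives D_8.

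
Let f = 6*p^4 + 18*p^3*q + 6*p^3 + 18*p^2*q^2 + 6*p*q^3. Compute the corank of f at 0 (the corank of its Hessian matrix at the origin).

2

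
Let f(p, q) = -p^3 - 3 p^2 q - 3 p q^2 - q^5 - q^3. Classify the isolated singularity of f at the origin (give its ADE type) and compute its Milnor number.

Type E8, Milnor number mu = 8.

The Hessian of f at 0 has rank 0. Corank 2; j^3 = -(p + q)^3 is a perfect cube, so E-series; the 5-jet and mu = 8 give E_8.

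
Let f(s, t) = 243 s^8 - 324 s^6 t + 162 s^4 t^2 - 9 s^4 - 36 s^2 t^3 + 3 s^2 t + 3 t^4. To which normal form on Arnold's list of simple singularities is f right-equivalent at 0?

D5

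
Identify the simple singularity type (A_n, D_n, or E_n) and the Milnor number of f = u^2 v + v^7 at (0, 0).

Type D8, Milnor number mu = 8.

The Hessian of f at 0 has rank 0. Corank 2; j^3 = u^2*v has shape L^2 M (L != M), so D-series; mu = 8 gives D_8.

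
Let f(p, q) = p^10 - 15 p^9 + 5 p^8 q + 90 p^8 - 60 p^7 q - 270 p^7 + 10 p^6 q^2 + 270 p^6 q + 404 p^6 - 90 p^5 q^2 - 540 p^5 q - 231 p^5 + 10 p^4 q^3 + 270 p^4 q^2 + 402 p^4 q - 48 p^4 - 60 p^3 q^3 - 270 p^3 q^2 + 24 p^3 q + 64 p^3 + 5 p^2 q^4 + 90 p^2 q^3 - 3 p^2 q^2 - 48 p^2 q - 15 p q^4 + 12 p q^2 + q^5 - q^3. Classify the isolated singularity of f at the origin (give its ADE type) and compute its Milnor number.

Type E8, Milnor number mu = 8.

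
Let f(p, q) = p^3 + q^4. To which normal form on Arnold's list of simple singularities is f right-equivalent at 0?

E6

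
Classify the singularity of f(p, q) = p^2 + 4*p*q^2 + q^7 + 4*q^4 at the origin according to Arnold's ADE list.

A6

The Hessian of f at 0 has rank 1. Corank 1: A-series; mu = 6 gives A_6.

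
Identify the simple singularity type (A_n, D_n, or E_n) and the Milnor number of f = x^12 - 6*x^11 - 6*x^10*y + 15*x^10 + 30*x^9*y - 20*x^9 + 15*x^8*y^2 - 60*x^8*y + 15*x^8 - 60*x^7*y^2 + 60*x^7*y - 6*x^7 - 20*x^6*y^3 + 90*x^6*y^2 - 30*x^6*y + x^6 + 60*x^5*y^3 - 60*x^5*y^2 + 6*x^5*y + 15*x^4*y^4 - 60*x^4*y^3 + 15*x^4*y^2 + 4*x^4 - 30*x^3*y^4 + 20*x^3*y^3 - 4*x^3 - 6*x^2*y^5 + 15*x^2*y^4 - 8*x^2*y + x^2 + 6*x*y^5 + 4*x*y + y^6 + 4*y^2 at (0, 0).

Type A_{5}, Milnor number mu = 5.

The Hessian of f at 0 has rank 1. Corank 1: A-series; mu = 5 gives A_5.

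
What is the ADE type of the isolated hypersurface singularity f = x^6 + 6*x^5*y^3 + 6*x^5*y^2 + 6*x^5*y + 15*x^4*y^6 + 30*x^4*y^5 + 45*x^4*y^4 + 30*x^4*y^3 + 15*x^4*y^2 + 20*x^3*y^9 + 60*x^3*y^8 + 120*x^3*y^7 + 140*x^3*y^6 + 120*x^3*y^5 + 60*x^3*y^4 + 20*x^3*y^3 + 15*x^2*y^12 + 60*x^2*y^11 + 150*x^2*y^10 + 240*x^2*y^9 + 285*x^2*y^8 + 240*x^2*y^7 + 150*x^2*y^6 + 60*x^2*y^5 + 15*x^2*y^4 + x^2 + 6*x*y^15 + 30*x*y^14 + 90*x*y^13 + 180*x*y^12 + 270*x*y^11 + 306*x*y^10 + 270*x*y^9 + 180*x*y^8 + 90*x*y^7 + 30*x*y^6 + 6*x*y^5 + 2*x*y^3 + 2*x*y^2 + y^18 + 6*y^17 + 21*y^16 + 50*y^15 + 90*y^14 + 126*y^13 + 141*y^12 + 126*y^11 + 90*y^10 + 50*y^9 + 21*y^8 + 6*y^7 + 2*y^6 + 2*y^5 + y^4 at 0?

A5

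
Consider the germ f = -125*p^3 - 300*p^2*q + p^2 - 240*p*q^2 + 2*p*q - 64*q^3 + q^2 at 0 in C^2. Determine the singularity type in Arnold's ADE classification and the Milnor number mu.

Type A_{2}, Milnor number mu = 2.

The Hessian of f at 0 has rank 1. Corank 1: A-series; mu = 2 gives A_2.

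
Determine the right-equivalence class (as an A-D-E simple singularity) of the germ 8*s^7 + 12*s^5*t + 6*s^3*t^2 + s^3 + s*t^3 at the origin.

The Hessian of f at 0 is [[0, 0], [0, 0]] with rank 0, so corank 2. A Groebner basis of the Jacobian ideal J(f) in C{s,t} is {s^3, s*t^2, 3*s^2 + t^3}; counting standard monomials gives mu = 7. Corank 2; j^3 = s^3 is a perfect cube, so E-series; the 4-jet and mu = 7 give E_7.

E_7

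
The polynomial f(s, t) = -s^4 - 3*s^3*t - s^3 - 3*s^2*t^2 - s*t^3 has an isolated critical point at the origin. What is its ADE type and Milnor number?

Type E_{7}, Milnor number mu = 7.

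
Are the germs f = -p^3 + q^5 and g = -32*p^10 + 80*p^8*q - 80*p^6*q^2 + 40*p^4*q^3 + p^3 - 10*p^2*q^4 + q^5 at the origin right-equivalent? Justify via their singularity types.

Yes.

The Hessian of f at 0 is [[0, 0], [0, 0]] with rank 0, so corank 2. A Groebner basis of the Jacobian ideal J(f) in C{p,q} is {q^4, p^2}; counting standard monomials gives mu = 8. Corank 2; j^3 = -p^3 is a perfect cube, so E-series; the 5-jet and mu = 8 give E_8. The Hessian of g at 0 is [[0, 0], [0, 0]] with rank 0, so corank 2. A Groebner basis of the Jacobian ideal J(g) in C{p,q} is {q^4, p^2}; counting standard monomials gives mu = 8. Corank 2; j^3 = p^3 is a perfect cube, so E-series; the 5-jet and mu = 8 give E_8. Both have type E_8, hence right-equivalent.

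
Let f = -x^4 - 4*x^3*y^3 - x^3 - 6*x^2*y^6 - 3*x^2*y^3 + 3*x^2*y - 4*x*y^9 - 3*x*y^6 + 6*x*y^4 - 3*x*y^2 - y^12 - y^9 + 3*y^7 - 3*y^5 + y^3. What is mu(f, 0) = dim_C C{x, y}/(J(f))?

The Hessian of f at 0 is [[0, 0], [0, 0]] with rank 0, so corank 2. A Groebner basis of the Jacobian ideal J(f) in C{x,y} is {y^4, x*y^2 - 2*y^3/3, x^2 - 2*x*y + y^2}; counting standard monomials gives mu = 6. Corank 2; j^3 = -(x - y)^3 is a perfect cube, so E-series; the 4-jet and mu = 6 give E_6.

6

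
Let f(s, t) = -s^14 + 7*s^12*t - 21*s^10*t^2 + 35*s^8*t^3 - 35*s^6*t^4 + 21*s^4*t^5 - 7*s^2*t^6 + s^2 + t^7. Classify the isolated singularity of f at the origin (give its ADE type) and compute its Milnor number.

Type A6, Milnor number mu = 6.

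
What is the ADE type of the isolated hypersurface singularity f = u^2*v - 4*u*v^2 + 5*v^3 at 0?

The Hessian of f at 0 has rank 0. Corank 2; j^3 = v*(u^2 - 4*u*v + 5*v^2) splits into three distinct lines over C (the quadratic factor has nonzero discriminant), so D_4.

D_{4}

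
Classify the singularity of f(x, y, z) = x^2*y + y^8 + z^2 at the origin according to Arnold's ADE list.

D_9

The Hessian of f at 0 has rank 1. Corank 2; j^3 = x^2*y has shape L^2 M (L != M), so D-series; mu = 9 gives D_9.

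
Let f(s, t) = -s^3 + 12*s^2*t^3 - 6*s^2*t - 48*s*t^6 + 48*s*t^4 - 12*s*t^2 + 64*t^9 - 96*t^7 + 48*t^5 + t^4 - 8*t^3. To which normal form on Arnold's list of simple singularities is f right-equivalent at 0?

The Hessian of f at 0 is [[0, 0], [0, 0]] with rank 0, so corank 2. A Groebner basis of the Jacobian ideal J(f) in C{s,t} is {t^3, s^2 + 4*s*t + 4*t^2}; counting standard monomials gives mu = 6. Corank 2; j^3 = -(s + 2*t)^3 is a perfect cube, so E-series; the 4-jet and mu = 6 give E_6.

E_6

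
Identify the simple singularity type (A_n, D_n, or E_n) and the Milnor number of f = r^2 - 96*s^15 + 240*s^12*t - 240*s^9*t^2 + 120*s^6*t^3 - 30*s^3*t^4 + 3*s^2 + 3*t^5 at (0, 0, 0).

Type A_4, Milnor number mu = 4.

The Hessian of f at 0 is [[6, 0, 0], [0, 0, 0], [0, 0, 2]] with rank 2, so corank 1. A Groebner basis of the Jacobian ideal J(f) in C{s,t,r} is {t^4, s, r}; counting standard monomials gives mu = 4. Corank 1: A-series; mu = 4 gives A_4.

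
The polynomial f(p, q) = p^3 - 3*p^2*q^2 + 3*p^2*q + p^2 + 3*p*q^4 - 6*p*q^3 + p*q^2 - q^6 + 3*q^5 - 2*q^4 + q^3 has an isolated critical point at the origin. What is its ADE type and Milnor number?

Type A_2, Milnor number mu = 2.

The Hessian of f at 0 has rank 1. Corank 1: A-series; mu = 2 gives A_2.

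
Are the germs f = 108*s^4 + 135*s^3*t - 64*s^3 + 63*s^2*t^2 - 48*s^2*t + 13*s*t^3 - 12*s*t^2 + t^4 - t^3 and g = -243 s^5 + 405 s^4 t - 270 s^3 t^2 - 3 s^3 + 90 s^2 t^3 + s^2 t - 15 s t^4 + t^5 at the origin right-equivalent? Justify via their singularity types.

No.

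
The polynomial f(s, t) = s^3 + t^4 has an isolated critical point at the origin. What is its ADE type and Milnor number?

Type E6, Milnor number mu = 6.

The Hessian of f at 0 has rank 0. Corank 2; j^3 = s^3 is a perfect cube, so E-series; the 4-jet and mu = 6 give E_6.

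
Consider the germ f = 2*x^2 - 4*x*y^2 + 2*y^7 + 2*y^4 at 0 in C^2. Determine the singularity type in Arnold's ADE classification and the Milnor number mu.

The Hessian of f at 0 has rank 1. Corank 1: A-series; mu = 6 gives A_6.

Type A6, Milnor number mu = 6.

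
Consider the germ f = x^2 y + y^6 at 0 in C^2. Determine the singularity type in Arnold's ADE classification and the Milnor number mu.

Type D_7, Milnor number mu = 7.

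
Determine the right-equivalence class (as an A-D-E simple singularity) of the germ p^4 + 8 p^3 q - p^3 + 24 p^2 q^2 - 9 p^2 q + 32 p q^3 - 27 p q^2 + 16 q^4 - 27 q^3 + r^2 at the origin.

The Hessian of f at 0 has rank 1. Corank 2; j^3 = -(p + 3*q)^3 is a perfect cube, so E-series; the 4-jet and mu = 6 give E_6.

E_6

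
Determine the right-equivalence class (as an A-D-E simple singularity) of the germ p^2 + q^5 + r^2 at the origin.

The Hessian of f at 0 has rank 2. Corank 1: A-series; mu = 4 gives A_4.

A_{4}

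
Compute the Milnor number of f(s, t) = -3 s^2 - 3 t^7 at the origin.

The Hessian of f at 0 has rank 1. Corank 1: A-series; mu = 6 gives A_6.

6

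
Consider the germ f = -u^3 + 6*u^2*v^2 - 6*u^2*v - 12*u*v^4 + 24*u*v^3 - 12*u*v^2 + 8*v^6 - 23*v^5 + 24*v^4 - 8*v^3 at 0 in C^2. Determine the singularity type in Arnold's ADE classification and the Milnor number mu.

Type E_{8}, Milnor number mu = 8.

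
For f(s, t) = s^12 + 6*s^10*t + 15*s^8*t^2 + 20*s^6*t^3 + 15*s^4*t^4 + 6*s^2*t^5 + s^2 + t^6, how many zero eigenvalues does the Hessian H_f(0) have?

1

Hessian at 0 has rank 1.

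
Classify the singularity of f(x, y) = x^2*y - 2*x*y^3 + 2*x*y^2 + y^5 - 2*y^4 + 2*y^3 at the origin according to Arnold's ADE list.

D_4

The Hessian of f at 0 is [[0, 0], [0, 0]] with rank 0, so corank 2. A Groebner basis of the Jacobian ideal J(f) in C{x,y} is {y^3, x^2 + 2*y^2, x*y + y^2}; counting standard monomials gives mu = 4. Corank 2; j^3 = y*(x^2 + 2*x*y + 2*y^2) splits into three distinct lines over C (the quadratic factor has nonzero discriminant), so D_4.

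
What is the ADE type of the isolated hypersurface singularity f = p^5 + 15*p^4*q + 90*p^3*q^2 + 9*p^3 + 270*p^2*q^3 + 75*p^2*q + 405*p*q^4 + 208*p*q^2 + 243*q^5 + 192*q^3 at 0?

D6

The Hessian of f at 0 has rank 0. Corank 2; j^3 = (p + 3*q)*(3*p + 8*q)^2 has shape L^2 M (L != M), so D-series; mu = 6 gives D_6.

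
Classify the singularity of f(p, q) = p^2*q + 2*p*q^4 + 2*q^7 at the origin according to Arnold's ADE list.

The Hessian of f at 0 has rank 0. Corank 2; j^3 = p^2*q has shape L^2 M (L != M), so D-series; mu = 8 gives D_8.

D_{8}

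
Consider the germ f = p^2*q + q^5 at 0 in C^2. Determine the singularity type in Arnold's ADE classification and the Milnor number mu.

The Hessian of f at 0 is [[0, 0], [0, 0]] with rank 0, so corank 2. A Groebner basis of the Jacobian ideal J(f) in C{p,q} is {p^2/5 + q^4, p^3, p*q}; counting standard monomials gives mu = 6. Corank 2; j^3 = p^2*q has shape L^2 M (L != M), so D-series; mu = 6 gives D_6.

Type D_6, Milnor number mu = 6.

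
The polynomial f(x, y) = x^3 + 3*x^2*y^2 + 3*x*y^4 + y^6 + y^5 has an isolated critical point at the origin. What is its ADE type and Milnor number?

Type E8, Milnor number mu = 8.

The Hessian of f at 0 is [[0, 0], [0, 0]] with rank 0, so corank 2. A Groebner basis of the Jacobian ideal J(f) in C{x,y} is {y^4, x^3, x^2/2 + x*y^2}; counting standard monomials gives mu = 8. Corank 2; j^3 = x^3 is a perfect cube, so E-series; the 5-jet and mu = 8 give E_8.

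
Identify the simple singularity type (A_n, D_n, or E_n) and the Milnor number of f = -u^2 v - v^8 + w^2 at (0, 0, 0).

The Hessian of f at 0 is [[0, 0, 0], [0, 0, 0], [0, 0, 2]] with rank 1, so corank 2. A Groebner basis of the Jacobian ideal J(f) in C{u,v,w} is {u^2/8 + v^7, u^3, u*v, w}; counting standard monomials gives mu = 9. Corank 2; j^3 = -u^2*v has shape L^2 M (L != M), so D-series; mu = 9 gives D_9.

Type D_{9}, Milnor number mu = 9.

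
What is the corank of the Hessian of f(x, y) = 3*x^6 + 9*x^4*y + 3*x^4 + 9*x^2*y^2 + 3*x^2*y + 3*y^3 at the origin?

Hessian at 0 has rank 0.

2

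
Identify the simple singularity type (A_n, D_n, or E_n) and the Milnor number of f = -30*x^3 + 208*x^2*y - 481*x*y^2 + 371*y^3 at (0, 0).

Type D4, Milnor number mu = 4.

The Hessian of f at 0 has rank 0. Corank 2; j^3 = -(3*x - 7*y)*(10*x^2 - 46*x*y + 53*y^2) splits into three distinct lines over C (the quadratic factor has nonzero discriminant), so D_4.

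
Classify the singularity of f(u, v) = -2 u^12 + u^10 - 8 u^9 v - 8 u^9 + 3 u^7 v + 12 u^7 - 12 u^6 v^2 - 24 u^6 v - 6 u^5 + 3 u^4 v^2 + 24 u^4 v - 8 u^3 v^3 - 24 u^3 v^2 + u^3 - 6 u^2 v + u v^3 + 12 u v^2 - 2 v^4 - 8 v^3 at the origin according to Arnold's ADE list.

The Hessian of f at 0 has rank 0. Corank 2; j^3 = (u - 2*v)^3 is a perfect cube, so E-series; the 4-jet and mu = 7 give E_7.

E_{7}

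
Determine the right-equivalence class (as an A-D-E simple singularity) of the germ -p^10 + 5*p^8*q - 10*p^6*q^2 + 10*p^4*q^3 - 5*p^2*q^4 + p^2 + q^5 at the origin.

The Hessian of f at 0 has rank 1. Corank 1: A-series; mu = 4 gives A_4.

A_4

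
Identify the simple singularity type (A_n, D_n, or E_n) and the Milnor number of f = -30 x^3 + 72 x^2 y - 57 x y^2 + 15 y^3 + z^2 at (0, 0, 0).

Type D_{4}, Milnor number mu = 4.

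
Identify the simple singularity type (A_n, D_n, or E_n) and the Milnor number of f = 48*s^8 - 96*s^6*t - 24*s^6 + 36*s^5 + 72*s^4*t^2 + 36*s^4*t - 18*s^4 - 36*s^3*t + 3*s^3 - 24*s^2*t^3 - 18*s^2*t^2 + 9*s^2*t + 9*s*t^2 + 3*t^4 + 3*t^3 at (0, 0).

Type E6, Milnor number mu = 6.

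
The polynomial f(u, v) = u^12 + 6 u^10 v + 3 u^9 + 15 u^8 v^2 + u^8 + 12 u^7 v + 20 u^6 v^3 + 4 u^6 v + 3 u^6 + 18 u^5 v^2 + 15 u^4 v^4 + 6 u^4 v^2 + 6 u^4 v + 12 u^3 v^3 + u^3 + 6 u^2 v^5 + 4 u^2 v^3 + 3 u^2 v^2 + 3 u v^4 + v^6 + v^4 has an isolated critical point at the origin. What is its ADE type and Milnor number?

Type E_6, Milnor number mu = 6.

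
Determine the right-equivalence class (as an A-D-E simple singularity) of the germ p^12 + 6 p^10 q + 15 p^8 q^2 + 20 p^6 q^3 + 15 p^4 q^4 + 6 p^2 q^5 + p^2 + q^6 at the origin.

A_{5}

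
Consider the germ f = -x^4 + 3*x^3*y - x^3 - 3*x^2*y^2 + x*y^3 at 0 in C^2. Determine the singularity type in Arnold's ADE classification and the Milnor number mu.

The Hessian of f at 0 has rank 0. Corank 2; j^3 = -x^3 is a perfect cube, so E-series; the 4-jet and mu = 7 give E_7.

Type E_{7}, Milnor number mu = 7.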